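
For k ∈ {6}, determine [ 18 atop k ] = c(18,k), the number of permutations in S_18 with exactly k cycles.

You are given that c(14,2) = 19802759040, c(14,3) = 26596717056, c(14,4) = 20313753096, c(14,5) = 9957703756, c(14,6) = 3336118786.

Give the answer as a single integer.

row 15: T[15][3]=14·26596717056+19802759040=392156797824  T[15][4]=14·20313753096+26596717056=310989260400  T[15][5]=14·9957703756+20313753096=159721605680  T[15][6]=14·3336118786+9957703756=56663366760
row 16: T[16][4]=15·310989260400+392156797824=5056995703824  T[16][5]=15·159721605680+310989260400=2706813345600  T[16][6]=15·56663366760+159721605680=1009672107080
row 17: T[17][5]=16·2706813345600+5056995703824=48366009233424  T[17][6]=16·1009672107080+2706813345600=18861567058880
row 18: T[18][6]=17·18861567058880+48366009233424=369012649234384
Read c(18,6) = 369012649234384.

369012649234384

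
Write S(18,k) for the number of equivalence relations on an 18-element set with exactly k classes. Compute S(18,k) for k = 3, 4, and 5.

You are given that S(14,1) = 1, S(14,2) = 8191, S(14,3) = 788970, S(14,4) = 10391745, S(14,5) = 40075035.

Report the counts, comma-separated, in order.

[15] T[15,1]:1*1+0=1 · T[15,2]:2*8191+1=16383 · T[15,3]:3*788970+8191=2375101 · T[15,4]:4*10391745+788970=42355950 · T[15,5]:5*40075035+10391745=210766920
[16] T[16,1]:1*1+0=1 · T[16,2]:2*16383+1=32767 · T[16,3]:3*2375101+16383=7141686 · T[16,4]:4*42355950+2375101=171798901 · T[16,5]:5*210766920+42355950=1096190550
[17] T[17,2]:2*32767+1=65535 · T[17,3]:3*7141686+32767=21457825 · T[17,4]:4*171798901+7141686=694337290 · T[17,5]:5*1096190550+171798901=5652751651
[18] T[18,3]:3*21457825+65535=64439010 · T[18,4]:4*694337290+21457825=2798806985 · T[18,5]:5*5652751651+694337290=28958095545
Read S(18,3) = 64439010, S(18,4) = 2798806985, S(18,5) = 28958095545.

64439010, 2798806985, 28958095545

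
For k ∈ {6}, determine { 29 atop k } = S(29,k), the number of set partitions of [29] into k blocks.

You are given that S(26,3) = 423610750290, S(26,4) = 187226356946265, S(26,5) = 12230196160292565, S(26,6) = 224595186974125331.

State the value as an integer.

49628317055962639176

row 27: T[27][4]=4·187226356946265+423610750290=749329038535350  T[27][5]=5·12230196160292565+187226356946265=61338207158409090  T[27][6]=6·224595186974125331+12230196160292565=1359801318005044551
row 28: T[28][5]=5·61338207158409090+749329038535350=307440364830580800  T[28][6]=6·1359801318005044551+61338207158409090=8220146115188676396
row 29: T[29][6]=6·8220146115188676396+307440364830580800=49628317055962639176
Read S(29,6) = 49628317055962639176.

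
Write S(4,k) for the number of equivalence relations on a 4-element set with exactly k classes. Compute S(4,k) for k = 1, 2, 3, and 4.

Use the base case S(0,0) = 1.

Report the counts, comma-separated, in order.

1, 7, 6, 1

@1  (1,1):0·1+1→1
@2  (2,1):1·1+0→1, (2,2):0·2+1→1
@3  (3,1):1·1+0→1, (3,2):1·2+1→3, (3,3):0·3+1→1
@4  (4,1):1·1+0→1, (4,2):3·2+1→7, (4,3):1·3+3→6, (4,4):0·4+1→1
Read S(4,1) = 1, S(4,2) = 7, S(4,3) = 6, S(4,4) = 1.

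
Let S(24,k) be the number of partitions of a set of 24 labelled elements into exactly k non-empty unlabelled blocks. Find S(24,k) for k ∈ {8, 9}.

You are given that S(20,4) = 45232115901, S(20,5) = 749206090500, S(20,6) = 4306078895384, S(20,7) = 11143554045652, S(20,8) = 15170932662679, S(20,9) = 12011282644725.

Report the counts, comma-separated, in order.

row 21: T[21][5]=5·749206090500+45232115901=3791262568401  T[21][6]=6·4306078895384+749206090500=26585679462804  T[21][7]=7·11143554045652+4306078895384=82310957214948  T[21][8]=8·15170932662679+11143554045652=132511015347084  T[21][9]=9·12011282644725+15170932662679=123272476465204
row 22: T[22][6]=6·26585679462804+3791262568401=163305339345225  T[22][7]=7·82310957214948+26585679462804=602762379967440  T[22][8]=8·132511015347084+82310957214948=1142399079991620  T[22][9]=9·123272476465204+132511015347084=1241963303533920
row 23: T[23][7]=7·602762379967440+163305339345225=4382641999117305  T[23][8]=8·1142399079991620+602762379967440=9741955019900400  T[23][9]=9·1241963303533920+1142399079991620=12320068811796900
row 24: T[24][8]=8·9741955019900400+4382641999117305=82318282158320505  T[24][9]=9·12320068811796900+9741955019900400=120622574326072500
Read S(24,8) = 82318282158320505, S(24,9) = 120622574326072500.

82318282158320505, 120622574326072500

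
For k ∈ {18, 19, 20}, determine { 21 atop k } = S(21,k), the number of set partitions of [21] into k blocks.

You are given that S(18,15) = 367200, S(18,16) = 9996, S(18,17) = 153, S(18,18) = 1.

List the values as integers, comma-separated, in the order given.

1023435, 19285, 210

row 19: T[19][16]=16·9996+367200=527136  T[19][17]=17·153+9996=12597  T[19][18]=18·1+153=171  T[19][19]=19·0+1=1
row 20: T[20][17]=17·12597+527136=741285  T[20][18]=18·171+12597=15675  T[20][19]=19·1+171=190  T[20][20]=20·0+1=1
row 21: T[21][18]=18·15675+741285=1023435  T[21][19]=19·190+15675=19285  T[21][20]=20·1+190=210
Read S(21,18) = 1023435, S(21,19) = 19285, S(21,20) = 210.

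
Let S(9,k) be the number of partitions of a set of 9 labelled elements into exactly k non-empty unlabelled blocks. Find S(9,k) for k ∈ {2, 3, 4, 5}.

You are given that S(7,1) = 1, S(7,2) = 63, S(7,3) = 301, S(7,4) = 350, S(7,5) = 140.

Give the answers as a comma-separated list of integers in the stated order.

255, 3025, 7770, 6951

i=8: T(8,1)=0+1·1=1 | T(8,2)=1+2·63=127 | T(8,3)=63+3·301=966 | T(8,4)=301+4·350=1701 | T(8,5)=350+5·140=1050
i=9: T(9,2)=1+2·127=255 | T(9,3)=127+3·966=3025 | T(9,4)=966+4·1701=7770 | T(9,5)=1701+5·1050=6951
Read S(9,2) = 255, S(9,3) = 3025, S(9,4) = 7770, S(9,5) = 6951.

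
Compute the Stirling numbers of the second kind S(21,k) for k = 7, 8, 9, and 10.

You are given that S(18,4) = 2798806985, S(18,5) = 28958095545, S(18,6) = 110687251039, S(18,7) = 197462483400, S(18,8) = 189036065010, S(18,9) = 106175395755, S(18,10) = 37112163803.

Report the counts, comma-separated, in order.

[19] T[19,5]:5*28958095545+2798806985=147589284710 · T[19,6]:6*110687251039+28958095545=693081601779 · T[19,7]:7*197462483400+110687251039=1492924634839 · T[19,8]:8*189036065010+197462483400=1709751003480 · T[19,9]:9*106175395755+189036065010=1144614626805 · T[19,10]:10*37112163803+106175395755=477297033785
[20] T[20,6]:6*693081601779+147589284710=4306078895384 · T[20,7]:7*1492924634839+693081601779=11143554045652 · T[20,8]:8*1709751003480+1492924634839=15170932662679 · T[20,9]:9*1144614626805+1709751003480=12011282644725 · T[20,10]:10*477297033785+1144614626805=5917584964655
[21] T[21,7]:7*11143554045652+4306078895384=82310957214948 · T[21,8]:8*15170932662679+11143554045652=132511015347084 · T[21,9]:9*12011282644725+15170932662679=123272476465204 · T[21,10]:10*5917584964655+12011282644725=71187132291275
Read S(21,7) = 82310957214948, S(21,8) = 132511015347084, S(21,9) = 123272476465204, S(21,10) = 71187132291275.

82310957214948, 132511015347084, 123272476465204, 71187132291275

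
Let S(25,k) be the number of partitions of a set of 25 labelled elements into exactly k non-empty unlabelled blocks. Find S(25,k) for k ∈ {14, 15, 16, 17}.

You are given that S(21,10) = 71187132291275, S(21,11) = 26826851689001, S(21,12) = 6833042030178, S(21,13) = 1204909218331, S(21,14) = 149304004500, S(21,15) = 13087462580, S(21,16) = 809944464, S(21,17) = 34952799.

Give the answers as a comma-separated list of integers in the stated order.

i=22: T(22,11)=71187132291275+11·26826851689001=366282500870286 | T(22,12)=26826851689001+12·6833042030178=108823356051137 | T(22,13)=6833042030178+13·1204909218331=22496861868481 | T(22,14)=1204909218331+14·149304004500=3295165281331 | T(22,15)=149304004500+15·13087462580=345615943200 | T(22,16)=13087462580+16·809944464=26046574004 | T(22,17)=809944464+17·34952799=1404142047
i=23: T(23,12)=366282500870286+12·108823356051137=1672162773483930 | T(23,13)=108823356051137+13·22496861868481=401282560341390 | T(23,14)=22496861868481+14·3295165281331=68629175807115 | T(23,15)=3295165281331+15·345615943200=8479404429331 | T(23,16)=345615943200+16·26046574004=762361127264 | T(23,17)=26046574004+17·1404142047=49916988803
i=24: T(24,13)=1672162773483930+13·401282560341390=6888836057922000 | T(24,14)=401282560341390+14·68629175807115=1362091021641000 | T(24,15)=68629175807115+15·8479404429331=195820242247080 | T(24,16)=8479404429331+16·762361127264=20677182465555 | T(24,17)=762361127264+17·49916988803=1610949936915
i=25: T(25,14)=6888836057922000+14·1362091021641000=25958110360896000 | T(25,15)=1362091021641000+15·195820242247080=4299394655347200 | T(25,16)=195820242247080+16·20677182465555=526655161695960 | T(25,17)=20677182465555+17·1610949936915=48063331393110
Read S(25,14) = 25958110360896000, S(25,15) = 4299394655347200, S(25,16) = 526655161695960, S(25,17) = 48063331393110.

25958110360896000, 4299394655347200, 526655161695960, 48063331393110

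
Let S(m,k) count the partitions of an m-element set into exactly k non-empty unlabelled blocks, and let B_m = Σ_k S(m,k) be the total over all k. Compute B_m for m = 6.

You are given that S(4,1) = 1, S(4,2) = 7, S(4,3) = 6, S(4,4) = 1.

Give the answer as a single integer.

@5  (5,1):1·1+0→1, (5,2):7·2+1→15, (5,3):6·3+7→25, (5,4):1·4+6→10, (5,5):0·5+1→1
@6  (6,1):1·1+0→1, (6,2):15·2+1→31, (6,3):25·3+15→90, (6,4):10·4+25→65, (6,5):1·5+10→15, (6,6):0·6+1→1
B_6 = ΣS(6,k) = 1+31+90+65+15+1 = 203

203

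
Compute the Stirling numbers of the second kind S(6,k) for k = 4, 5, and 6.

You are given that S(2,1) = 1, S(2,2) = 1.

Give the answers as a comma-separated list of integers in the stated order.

65, 15, 1

@3  (3,1):1·1+0→1, (3,2):1·2+1→3, (3,3):0·3+1→1
@4  (4,2):3·2+1→7, (4,3):1·3+3→6, (4,4):0·4+1→1
@5  (5,3):6·3+7→25, (5,4):1·4+6→10, (5,5):0·5+1→1
@6  (6,4):10·4+25→65, (6,5):1·5+10→15, (6,6):0·6+1→1
Read S(6,4) = 65, S(6,5) = 15, S(6,6) = 1.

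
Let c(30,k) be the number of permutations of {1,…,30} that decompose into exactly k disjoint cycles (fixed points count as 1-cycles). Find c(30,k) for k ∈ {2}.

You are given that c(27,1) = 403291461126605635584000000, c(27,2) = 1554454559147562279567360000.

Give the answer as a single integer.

35027999979859805266492784640000

@28  (28,1):403291461126605635584000000·27+0→10888869450418352160768000000, (28,2):1554454559147562279567360000·27+403291461126605635584000000→42373564558110787183902720000
@29  (29,1):10888869450418352160768000000·28+0→304888344611713860501504000000, (29,2):42373564558110787183902720000·28+10888869450418352160768000000→1197348677077520393310044160000
@30  (30,2):1197348677077520393310044160000·29+304888344611713860501504000000→35027999979859805266492784640000
Read c(30,2) = 35027999979859805266492784640000.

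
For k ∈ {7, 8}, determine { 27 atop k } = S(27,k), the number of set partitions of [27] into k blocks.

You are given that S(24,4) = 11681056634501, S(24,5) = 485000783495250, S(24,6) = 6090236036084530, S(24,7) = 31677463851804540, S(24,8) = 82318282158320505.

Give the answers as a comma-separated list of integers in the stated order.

[25] T[25,5]:5*485000783495250+11681056634501=2436684974110751 · T[25,6]:6*6090236036084530+485000783495250=37026417000002430 · T[25,7]:7*31677463851804540+6090236036084530=227832482998716310 · T[25,8]:8*82318282158320505+31677463851804540=690223721118368580
[26] T[26,6]:6*37026417000002430+2436684974110751=224595186974125331 · T[26,7]:7*227832482998716310+37026417000002430=1631853797991016600 · T[26,8]:8*690223721118368580+227832482998716310=5749622251945664950
[27] T[27,7]:7*1631853797991016600+224595186974125331=11647571772911241531 · T[27,8]:8*5749622251945664950+1631853797991016600=47628831813556336200
Read S(27,7) = 11647571772911241531, S(27,8) = 47628831813556336200.

11647571772911241531, 47628831813556336200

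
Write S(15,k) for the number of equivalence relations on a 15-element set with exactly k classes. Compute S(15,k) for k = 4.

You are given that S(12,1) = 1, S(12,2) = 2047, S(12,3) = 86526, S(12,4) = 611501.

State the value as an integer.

42355950

@13  (13,2):2047·2+1→4095, (13,3):86526·3+2047→261625, (13,4):611501·4+86526→2532530
@14  (14,3):261625·3+4095→788970, (14,4):2532530·4+261625→10391745
@15  (15,4):10391745·4+788970→42355950
Read S(15,4) = 42355950.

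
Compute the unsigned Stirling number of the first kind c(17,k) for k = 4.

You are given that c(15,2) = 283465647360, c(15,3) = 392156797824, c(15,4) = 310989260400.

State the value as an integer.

87077748875904

row 16: T[16][3]=15·392156797824+283465647360=6165817614720  T[16][4]=15·310989260400+392156797824=5056995703824
row 17: T[17][4]=16·5056995703824+6165817614720=87077748875904
Read c(17,4) = 87077748875904.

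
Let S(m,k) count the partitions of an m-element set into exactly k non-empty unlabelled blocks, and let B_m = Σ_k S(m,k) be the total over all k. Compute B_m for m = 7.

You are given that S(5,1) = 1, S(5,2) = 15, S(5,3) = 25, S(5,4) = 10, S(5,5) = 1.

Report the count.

@6  (6,1):1·1+0→1, (6,2):15·2+1→31, (6,3):25·3+15→90, (6,4):10·4+25→65, (6,5):1·5+10→15, (6,6):0·6+1→1
@7  (7,1):1·1+0→1, (7,2):31·2+1→63, (7,3):90·3+31→301, (7,4):65·4+90→350, (7,5):15·5+65→140, (7,6):1·6+15→21, (7,7):0·7+1→1
B_7 = ΣS(7,k) = 1+63+301+350+140+21+1 = 877

877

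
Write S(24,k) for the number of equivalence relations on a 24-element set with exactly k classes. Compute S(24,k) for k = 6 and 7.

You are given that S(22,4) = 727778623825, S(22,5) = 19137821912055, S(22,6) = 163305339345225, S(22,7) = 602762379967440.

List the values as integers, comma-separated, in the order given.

i=23: T(23,5)=727778623825+5·19137821912055=96416888184100 | T(23,6)=19137821912055+6·163305339345225=998969857983405 | T(23,7)=163305339345225+7·602762379967440=4382641999117305
i=24: T(24,6)=96416888184100+6·998969857983405=6090236036084530 | T(24,7)=998969857983405+7·4382641999117305=31677463851804540
Read S(24,6) = 6090236036084530, S(24,7) = 31677463851804540.

6090236036084530, 31677463851804540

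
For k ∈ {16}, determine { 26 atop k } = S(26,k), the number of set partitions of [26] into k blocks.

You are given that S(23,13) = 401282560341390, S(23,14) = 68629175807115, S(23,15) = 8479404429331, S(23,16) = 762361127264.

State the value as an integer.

i=24: T(24,14)=401282560341390+14·68629175807115=1362091021641000 | T(24,15)=68629175807115+15·8479404429331=195820242247080 | T(24,16)=8479404429331+16·762361127264=20677182465555
i=25: T(25,15)=1362091021641000+15·195820242247080=4299394655347200 | T(25,16)=195820242247080+16·20677182465555=526655161695960
i=26: T(26,16)=4299394655347200+16·526655161695960=12725877242482560
Read S(26,16) = 12725877242482560.

12725877242482560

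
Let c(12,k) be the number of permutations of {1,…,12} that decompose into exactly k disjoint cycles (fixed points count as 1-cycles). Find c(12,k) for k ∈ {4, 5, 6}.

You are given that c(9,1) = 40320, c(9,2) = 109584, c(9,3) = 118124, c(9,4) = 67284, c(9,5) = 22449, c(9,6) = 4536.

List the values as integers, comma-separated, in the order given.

105258076, 45995730, 13339535

r10: T_10,2=9×109584+40320=1026576; T_10,3=9×118124+109584=1172700; T_10,4=9×67284+118124=723680; T_10,5=9×22449+67284=269325; T_10,6=9×4536+22449=63273
r11: T_11,3=10×1172700+1026576=12753576; T_11,4=10×723680+1172700=8409500; T_11,5=10×269325+723680=3416930; T_11,6=10×63273+269325=902055
r12: T_12,4=11×8409500+12753576=105258076; T_12,5=11×3416930+8409500=45995730; T_12,6=11×902055+3416930=13339535
Read c(12,4) = 105258076, c(12,5) = 45995730, c(12,6) = 13339535.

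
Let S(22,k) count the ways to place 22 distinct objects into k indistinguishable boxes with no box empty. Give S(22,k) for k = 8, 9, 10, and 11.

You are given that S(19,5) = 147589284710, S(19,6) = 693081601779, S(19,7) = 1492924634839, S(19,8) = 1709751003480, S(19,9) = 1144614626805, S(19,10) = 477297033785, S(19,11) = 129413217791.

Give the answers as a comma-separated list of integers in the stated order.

1142399079991620, 1241963303533920, 835143799377954, 366282500870286

row 20: T[20][6]=6·693081601779+147589284710=4306078895384  T[20][7]=7·1492924634839+693081601779=11143554045652  T[20][8]=8·1709751003480+1492924634839=15170932662679  T[20][9]=9·1144614626805+1709751003480=12011282644725  T[20][10]=10·477297033785+1144614626805=5917584964655  T[20][11]=11·129413217791+477297033785=1900842429486
row 21: T[21][7]=7·11143554045652+4306078895384=82310957214948  T[21][8]=8·15170932662679+11143554045652=132511015347084  T[21][9]=9·12011282644725+15170932662679=123272476465204  T[21][10]=10·5917584964655+12011282644725=71187132291275  T[21][11]=11·1900842429486+5917584964655=26826851689001
row 22: T[22][8]=8·132511015347084+82310957214948=1142399079991620  T[22][9]=9·123272476465204+132511015347084=1241963303533920  T[22][10]=10·71187132291275+123272476465204=835143799377954  T[22][11]=11·26826851689001+71187132291275=366282500870286
Read S(22,8) = 1142399079991620, S(22,9) = 1241963303533920, S(22,10) = 835143799377954, S(22,11) = 366282500870286.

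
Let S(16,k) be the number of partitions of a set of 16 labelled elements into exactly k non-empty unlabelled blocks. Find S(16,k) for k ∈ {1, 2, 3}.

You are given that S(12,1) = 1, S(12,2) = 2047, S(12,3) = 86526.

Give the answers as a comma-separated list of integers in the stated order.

1, 32767, 7141686

row 13: T[13][1]=1·1+0=1  T[13][2]=2·2047+1=4095  T[13][3]=3·86526+2047=261625
row 14: T[14][1]=1·1+0=1  T[14][2]=2·4095+1=8191  T[14][3]=3·261625+4095=788970
row 15: T[15][1]=1·1+0=1  T[15][2]=2·8191+1=16383  T[15][3]=3·788970+8191=2375101
row 16: T[16][1]=1·1+0=1  T[16][2]=2·16383+1=32767  T[16][3]=3·2375101+16383=7141686
Read S(16,1) = 1, S(16,2) = 32767, S(16,3) = 7141686.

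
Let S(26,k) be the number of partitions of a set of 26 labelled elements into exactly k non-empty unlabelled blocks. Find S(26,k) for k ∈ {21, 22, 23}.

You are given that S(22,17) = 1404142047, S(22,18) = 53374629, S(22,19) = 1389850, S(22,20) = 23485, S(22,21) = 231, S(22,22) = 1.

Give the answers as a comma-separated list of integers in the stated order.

@23  (23,18):53374629·18+1404142047→2364885369, (23,19):1389850·19+53374629→79781779, (23,20):23485·20+1389850→1859550, (23,21):231·21+23485→28336, (23,22):1·22+231→253, (23,23):0·23+1→1
@24  (24,19):79781779·19+2364885369→3880739170, (24,20):1859550·20+79781779→116972779, (24,21):28336·21+1859550→2454606, (24,22):253·22+28336→33902, (24,23):1·23+253→276
@25  (25,20):116972779·20+3880739170→6220194750, (25,21):2454606·21+116972779→168519505, (25,22):33902·22+2454606→3200450, (25,23):276·23+33902→40250
@26  (26,21):168519505·21+6220194750→9759104355, (26,22):3200450·22+168519505→238929405, (26,23):40250·23+3200450→4126200
Read S(26,21) = 9759104355, S(26,22) = 238929405, S(26,23) = 4126200.

9759104355, 238929405, 4126200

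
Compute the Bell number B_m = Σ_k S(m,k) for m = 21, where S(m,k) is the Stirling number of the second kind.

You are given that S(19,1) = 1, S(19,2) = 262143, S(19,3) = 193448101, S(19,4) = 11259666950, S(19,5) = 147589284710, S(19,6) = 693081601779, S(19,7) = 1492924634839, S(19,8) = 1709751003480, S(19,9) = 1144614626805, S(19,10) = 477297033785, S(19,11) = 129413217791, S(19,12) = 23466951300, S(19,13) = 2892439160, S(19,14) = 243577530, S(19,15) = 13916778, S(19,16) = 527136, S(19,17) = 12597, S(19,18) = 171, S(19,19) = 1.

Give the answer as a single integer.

474869816156751

r20: T_20,1=1×1+0=1; T_20,2=2×262143+1=524287; T_20,3=3×193448101+262143=580606446; T_20,4=4×11259666950+193448101=45232115901; T_20,5=5×147589284710+11259666950=749206090500; T_20,6=6×693081601779+147589284710=4306078895384; T_20,7=7×1492924634839+693081601779=11143554045652; T_20,8=8×1709751003480+1492924634839=15170932662679; T_20,9=9×1144614626805+1709751003480=12011282644725; T_20,10=10×477297033785+1144614626805=5917584964655; T_20,11=11×129413217791+477297033785=1900842429486; T_20,12=12×23466951300+129413217791=411016633391; T_20,13=13×2892439160+23466951300=61068660380; T_20,14=14×243577530+2892439160=6302524580; T_20,15=15×13916778+243577530=452329200; T_20,16=16×527136+13916778=22350954; T_20,17=17×12597+527136=741285; T_20,18=18×171+12597=15675; T_20,19=19×1+171=190; T_20,20=20×0+1=1
r21: T_21,1=1×1+0=1; T_21,2=2×524287+1=1048575; T_21,3=3×580606446+524287=1742343625; T_21,4=4×45232115901+580606446=181509070050; T_21,5=5×749206090500+45232115901=3791262568401; T_21,6=6×4306078895384+749206090500=26585679462804; T_21,7=7×11143554045652+4306078895384=82310957214948; T_21,8=8×15170932662679+11143554045652=132511015347084; T_21,9=9×12011282644725+15170932662679=123272476465204; T_21,10=10×5917584964655+12011282644725=71187132291275; T_21,11=11×1900842429486+5917584964655=26826851689001; T_21,12=12×411016633391+1900842429486=6833042030178; T_21,13=13×61068660380+411016633391=1204909218331; T_21,14=14×6302524580+61068660380=149304004500; T_21,15=15×452329200+6302524580=13087462580; T_21,16=16×22350954+452329200=809944464; T_21,17=17×741285+22350954=34952799; T_21,18=18×15675+741285=1023435; T_21,19=19×190+15675=19285; T_21,20=20×1+190=210; T_21,21=21×0+1=1
B_21 = ΣS(21,k) = 1+1048575+1742343625+181509070050+3791262568401+26585679462804+82310957214948+132511015347084+123272476465204+71187132291275+26826851689001+6833042030178+1204909218331+149304004500+13087462580+809944464+34952799+1023435+19285+210+1 = 474869816156751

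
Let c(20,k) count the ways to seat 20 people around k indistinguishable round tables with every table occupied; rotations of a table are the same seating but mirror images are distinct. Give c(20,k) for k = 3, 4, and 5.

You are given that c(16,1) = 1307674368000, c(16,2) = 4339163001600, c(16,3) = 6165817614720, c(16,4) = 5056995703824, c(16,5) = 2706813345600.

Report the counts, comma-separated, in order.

i=17: T(17,1)=0+16·1307674368000=20922789888000 | T(17,2)=1307674368000+16·4339163001600=70734282393600 | T(17,3)=4339163001600+16·6165817614720=102992244837120 | T(17,4)=6165817614720+16·5056995703824=87077748875904 | T(17,5)=5056995703824+16·2706813345600=48366009233424
i=18: T(18,1)=0+17·20922789888000=355687428096000 | T(18,2)=20922789888000+17·70734282393600=1223405590579200 | T(18,3)=70734282393600+17·102992244837120=1821602444624640 | T(18,4)=102992244837120+17·87077748875904=1583313975727488 | T(18,5)=87077748875904+17·48366009233424=909299905844112
i=19: T(19,2)=355687428096000+18·1223405590579200=22376988058521600 | T(19,3)=1223405590579200+18·1821602444624640=34012249593822720 | T(19,4)=1821602444624640+18·1583313975727488=30321254007719424 | T(19,5)=1583313975727488+18·909299905844112=17950712280921504
i=20: T(20,3)=22376988058521600+19·34012249593822720=668609730341153280 | T(20,4)=34012249593822720+19·30321254007719424=610116075740491776 | T(20,5)=30321254007719424+19·17950712280921504=371384787345228000
Read c(20,3) = 668609730341153280, c(20,4) = 610116075740491776, c(20,5) = 371384787345228000.

668609730341153280, 610116075740491776, 371384787345228000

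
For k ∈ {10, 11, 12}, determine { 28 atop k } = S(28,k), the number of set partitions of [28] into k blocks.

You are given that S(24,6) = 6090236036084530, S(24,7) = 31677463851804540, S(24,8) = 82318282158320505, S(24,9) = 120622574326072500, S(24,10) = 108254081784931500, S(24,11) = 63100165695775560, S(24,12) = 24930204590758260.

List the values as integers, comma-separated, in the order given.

1538533978374777852325, 1501910658871554621690, 985397416171213883565

r25: T_25,7=7×31677463851804540+6090236036084530=227832482998716310; T_25,8=8×82318282158320505+31677463851804540=690223721118368580; T_25,9=9×120622574326072500+82318282158320505=1167921451092973005; T_25,10=10×108254081784931500+120622574326072500=1203163392175387500; T_25,11=11×63100165695775560+108254081784931500=802355904438462660; T_25,12=12×24930204590758260+63100165695775560=362262620784874680
r26: T_26,8=8×690223721118368580+227832482998716310=5749622251945664950; T_26,9=9×1167921451092973005+690223721118368580=11201516780955125625; T_26,10=10×1203163392175387500+1167921451092973005=13199555372846848005; T_26,11=11×802355904438462660+1203163392175387500=10029078340998476760; T_26,12=12×362262620784874680+802355904438462660=5149507353856958820
r27: T_27,9=9×11201516780955125625+5749622251945664950=106563273280541795575; T_27,10=10×13199555372846848005+11201516780955125625=143197070509423605675; T_27,11=11×10029078340998476760+13199555372846848005=123519417123830092365; T_27,12=12×5149507353856958820+10029078340998476760=71823166587281982600
r28: T_28,10=10×143197070509423605675+106563273280541795575=1538533978374777852325; T_28,11=11×123519417123830092365+143197070509423605675=1501910658871554621690; T_28,12=12×71823166587281982600+123519417123830092365=985397416171213883565
Read S(28,10) = 1538533978374777852325, S(28,11) = 1501910658871554621690, S(28,12) = 985397416171213883565.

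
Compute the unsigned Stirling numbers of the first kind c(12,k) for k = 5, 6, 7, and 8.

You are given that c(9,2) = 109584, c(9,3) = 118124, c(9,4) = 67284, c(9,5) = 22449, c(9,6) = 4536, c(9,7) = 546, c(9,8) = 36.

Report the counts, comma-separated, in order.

i=10: T(10,3)=109584+9·118124=1172700 | T(10,4)=118124+9·67284=723680 | T(10,5)=67284+9·22449=269325 | T(10,6)=22449+9·4536=63273 | T(10,7)=4536+9·546=9450 | T(10,8)=546+9·36=870
i=11: T(11,4)=1172700+10·723680=8409500 | T(11,5)=723680+10·269325=3416930 | T(11,6)=269325+10·63273=902055 | T(11,7)=63273+10·9450=157773 | T(11,8)=9450+10·870=18150
i=12: T(12,5)=8409500+11·3416930=45995730 | T(12,6)=3416930+11·902055=13339535 | T(12,7)=902055+11·157773=2637558 | T(12,8)=157773+11·18150=357423
Read c(12,5) = 45995730, c(12,6) = 13339535, c(12,7) = 2637558, c(12,8) = 357423.

45995730, 13339535, 2637558, 357423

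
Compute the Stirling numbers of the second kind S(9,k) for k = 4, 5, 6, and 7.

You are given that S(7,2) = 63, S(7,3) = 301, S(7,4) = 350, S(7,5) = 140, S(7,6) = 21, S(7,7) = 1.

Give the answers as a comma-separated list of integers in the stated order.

7770, 6951, 2646, 462

row 8: T[8][3]=3·301+63=966  T[8][4]=4·350+301=1701  T[8][5]=5·140+350=1050  T[8][6]=6·21+140=266  T[8][7]=7·1+21=28
row 9: T[9][4]=4·1701+966=7770  T[9][5]=5·1050+1701=6951  T[9][6]=6·266+1050=2646  T[9][7]=7·28+266=462
Read S(9,4) = 7770, S(9,5) = 6951, S(9,6) = 2646, S(9,7) = 462.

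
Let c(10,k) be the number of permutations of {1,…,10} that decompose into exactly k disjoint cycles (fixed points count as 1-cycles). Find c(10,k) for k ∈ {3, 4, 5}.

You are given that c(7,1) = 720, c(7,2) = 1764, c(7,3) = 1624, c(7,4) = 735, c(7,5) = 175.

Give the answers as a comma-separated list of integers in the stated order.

1172700, 723680, 269325

r8: T_8,1=7×720+0=5040; T_8,2=7×1764+720=13068; T_8,3=7×1624+1764=13132; T_8,4=7×735+1624=6769; T_8,5=7×175+735=1960
r9: T_9,2=8×13068+5040=109584; T_9,3=8×13132+13068=118124; T_9,4=8×6769+13132=67284; T_9,5=8×1960+6769=22449
r10: T_10,3=9×118124+109584=1172700; T_10,4=9×67284+118124=723680; T_10,5=9×22449+67284=269325
Read c(10,3) = 1172700, c(10,4) = 723680, c(10,5) = 269325.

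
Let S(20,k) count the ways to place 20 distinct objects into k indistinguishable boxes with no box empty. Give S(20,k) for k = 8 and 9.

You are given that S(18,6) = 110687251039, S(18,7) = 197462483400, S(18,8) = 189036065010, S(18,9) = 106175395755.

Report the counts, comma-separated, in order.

15170932662679, 12011282644725

row 19: T[19][7]=7·197462483400+110687251039=1492924634839  T[19][8]=8·189036065010+197462483400=1709751003480  T[19][9]=9·106175395755+189036065010=1144614626805
row 20: T[20][8]=8·1709751003480+1492924634839=15170932662679  T[20][9]=9·1144614626805+1709751003480=12011282644725
Read S(20,8) = 15170932662679, S(20,9) = 12011282644725.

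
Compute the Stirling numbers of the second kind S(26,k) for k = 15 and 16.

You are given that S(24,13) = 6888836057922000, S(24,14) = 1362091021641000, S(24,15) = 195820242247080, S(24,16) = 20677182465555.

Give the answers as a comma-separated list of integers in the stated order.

90449030191104000, 12725877242482560

r25: T_25,14=14×1362091021641000+6888836057922000=25958110360896000; T_25,15=15×195820242247080+1362091021641000=4299394655347200; T_25,16=16×20677182465555+195820242247080=526655161695960
r26: T_26,15=15×4299394655347200+25958110360896000=90449030191104000; T_26,16=16×526655161695960+4299394655347200=12725877242482560
Read S(26,15) = 90449030191104000, S(26,16) = 12725877242482560.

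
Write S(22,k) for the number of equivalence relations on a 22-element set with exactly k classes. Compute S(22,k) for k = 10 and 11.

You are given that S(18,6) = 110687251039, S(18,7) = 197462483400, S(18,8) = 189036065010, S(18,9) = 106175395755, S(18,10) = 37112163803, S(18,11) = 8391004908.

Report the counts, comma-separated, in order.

r19: T_19,7=7×197462483400+110687251039=1492924634839; T_19,8=8×189036065010+197462483400=1709751003480; T_19,9=9×106175395755+189036065010=1144614626805; T_19,10=10×37112163803+106175395755=477297033785; T_19,11=11×8391004908+37112163803=129413217791
r20: T_20,8=8×1709751003480+1492924634839=15170932662679; T_20,9=9×1144614626805+1709751003480=12011282644725; T_20,10=10×477297033785+1144614626805=5917584964655; T_20,11=11×129413217791+477297033785=1900842429486
r21: T_21,9=9×12011282644725+15170932662679=123272476465204; T_21,10=10×5917584964655+12011282644725=71187132291275; T_21,11=11×1900842429486+5917584964655=26826851689001
r22: T_22,10=10×71187132291275+123272476465204=835143799377954; T_22,11=11×26826851689001+71187132291275=366282500870286
Read S(22,10) = 835143799377954, S(22,11) = 366282500870286.

835143799377954, 366282500870286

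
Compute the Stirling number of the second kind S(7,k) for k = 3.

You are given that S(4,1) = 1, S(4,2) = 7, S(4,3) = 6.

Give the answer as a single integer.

[5] T[5,1]:1*1+0=1 · T[5,2]:2*7+1=15 · T[5,3]:3*6+7=25
[6] T[6,2]:2*15+1=31 · T[6,3]:3*25+15=90
[7] T[7,3]:3*90+31=301
Read S(7,3) = 301.

301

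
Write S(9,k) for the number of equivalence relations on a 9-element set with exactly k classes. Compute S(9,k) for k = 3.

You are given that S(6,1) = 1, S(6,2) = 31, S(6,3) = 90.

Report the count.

@7  (7,1):1·1+0→1, (7,2):31·2+1→63, (7,3):90·3+31→301
@8  (8,2):63·2+1→127, (8,3):301·3+63→966
@9  (9,3):966·3+127→3025
Read S(9,3) = 3025.

3025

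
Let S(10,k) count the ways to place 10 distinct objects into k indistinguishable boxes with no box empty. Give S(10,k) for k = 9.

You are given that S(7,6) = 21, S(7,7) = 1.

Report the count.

r8: T_8,7=7×1+21=28; T_8,8=8×0+1=1
r9: T_9,8=8×1+28=36; T_9,9=9×0+1=1
r10: T_10,9=9×1+36=45
Read S(10,9) = 45.

45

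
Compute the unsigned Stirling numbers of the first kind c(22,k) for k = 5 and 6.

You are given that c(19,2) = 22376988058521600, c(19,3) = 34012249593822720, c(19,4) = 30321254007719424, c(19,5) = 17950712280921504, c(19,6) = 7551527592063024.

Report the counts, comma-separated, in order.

r20: T_20,3=19×34012249593822720+22376988058521600=668609730341153280; T_20,4=19×30321254007719424+34012249593822720=610116075740491776; T_20,5=19×17950712280921504+30321254007719424=371384787345228000; T_20,6=19×7551527592063024+17950712280921504=161429736530118960
r21: T_21,4=20×610116075740491776+668609730341153280=12870931245150988800; T_21,5=20×371384787345228000+610116075740491776=8037811822645051776; T_21,6=20×161429736530118960+371384787345228000=3599979517947607200
r22: T_22,5=21×8037811822645051776+12870931245150988800=181664979520697076096; T_22,6=21×3599979517947607200+8037811822645051776=83637381699544802976
Read c(22,5) = 181664979520697076096, c(22,6) = 83637381699544802976.

181664979520697076096, 83637381699544802976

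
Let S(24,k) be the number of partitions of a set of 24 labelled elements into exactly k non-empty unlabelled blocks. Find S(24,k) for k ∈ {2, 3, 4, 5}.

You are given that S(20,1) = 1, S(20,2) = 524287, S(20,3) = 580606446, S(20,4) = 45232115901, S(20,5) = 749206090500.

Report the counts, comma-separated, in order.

r21: T_21,1=1×1+0=1; T_21,2=2×524287+1=1048575; T_21,3=3×580606446+524287=1742343625; T_21,4=4×45232115901+580606446=181509070050; T_21,5=5×749206090500+45232115901=3791262568401
r22: T_22,1=1×1+0=1; T_22,2=2×1048575+1=2097151; T_22,3=3×1742343625+1048575=5228079450; T_22,4=4×181509070050+1742343625=727778623825; T_22,5=5×3791262568401+181509070050=19137821912055
r23: T_23,1=1×1+0=1; T_23,2=2×2097151+1=4194303; T_23,3=3×5228079450+2097151=15686335501; T_23,4=4×727778623825+5228079450=2916342574750; T_23,5=5×19137821912055+727778623825=96416888184100
r24: T_24,2=2×4194303+1=8388607; T_24,3=3×15686335501+4194303=47063200806; T_24,4=4×2916342574750+15686335501=11681056634501; T_24,5=5×96416888184100+2916342574750=485000783495250
Read S(24,2) = 8388607, S(24,3) = 47063200806, S(24,4) = 11681056634501, S(24,5) = 485000783495250.

8388607, 47063200806, 11681056634501, 485000783495250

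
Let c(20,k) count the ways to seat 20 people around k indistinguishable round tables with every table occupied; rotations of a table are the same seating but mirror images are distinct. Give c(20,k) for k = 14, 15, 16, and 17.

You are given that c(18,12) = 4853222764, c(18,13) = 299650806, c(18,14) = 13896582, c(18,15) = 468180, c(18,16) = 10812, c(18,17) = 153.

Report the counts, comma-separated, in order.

[19] T[19,13]:18*299650806+4853222764=10246937272 · T[19,14]:18*13896582+299650806=549789282 · T[19,15]:18*468180+13896582=22323822 · T[19,16]:18*10812+468180=662796 · T[19,17]:18*153+10812=13566
[20] T[20,14]:19*549789282+10246937272=20692933630 · T[20,15]:19*22323822+549789282=973941900 · T[20,16]:19*662796+22323822=34916946 · T[20,17]:19*13566+662796=920550
Read c(20,14) = 20692933630, c(20,15) = 973941900, c(20,16) = 34916946, c(20,17) = 920550.

20692933630, 973941900, 34916946, 920550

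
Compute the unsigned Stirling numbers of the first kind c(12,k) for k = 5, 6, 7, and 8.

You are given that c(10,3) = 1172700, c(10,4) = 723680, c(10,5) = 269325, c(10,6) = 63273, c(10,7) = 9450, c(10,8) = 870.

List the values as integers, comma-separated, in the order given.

45995730, 13339535, 2637558, 357423

[11] T[11,4]:10*723680+1172700=8409500 · T[11,5]:10*269325+723680=3416930 · T[11,6]:10*63273+269325=902055 · T[11,7]:10*9450+63273=157773 · T[11,8]:10*870+9450=18150
[12] T[12,5]:11*3416930+8409500=45995730 · T[12,6]:11*902055+3416930=13339535 · T[12,7]:11*157773+902055=2637558 · T[12,8]:11*18150+157773=357423
Read c(12,5) = 45995730, c(12,6) = 13339535, c(12,7) = 2637558, c(12,8) = 357423.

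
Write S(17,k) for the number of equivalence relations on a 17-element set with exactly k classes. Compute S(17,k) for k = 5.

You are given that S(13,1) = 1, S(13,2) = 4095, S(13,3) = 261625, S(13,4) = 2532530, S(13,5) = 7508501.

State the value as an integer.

@14  (14,2):4095·2+1→8191, (14,3):261625·3+4095→788970, (14,4):2532530·4+261625→10391745, (14,5):7508501·5+2532530→40075035
@15  (15,3):788970·3+8191→2375101, (15,4):10391745·4+788970→42355950, (15,5):40075035·5+10391745→210766920
@16  (16,4):42355950·4+2375101→171798901, (16,5):210766920·5+42355950→1096190550
@17  (17,5):1096190550·5+171798901→5652751651
Read S(17,5) = 5652751651.

5652751651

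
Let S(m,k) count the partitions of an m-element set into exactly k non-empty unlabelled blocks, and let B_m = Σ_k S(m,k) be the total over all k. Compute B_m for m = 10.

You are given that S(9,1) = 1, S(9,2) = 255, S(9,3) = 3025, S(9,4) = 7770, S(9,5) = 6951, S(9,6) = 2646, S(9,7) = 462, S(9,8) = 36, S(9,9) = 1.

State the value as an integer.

115975

r10: T_10,1=1×1+0=1; T_10,2=2×255+1=511; T_10,3=3×3025+255=9330; T_10,4=4×7770+3025=34105; T_10,5=5×6951+7770=42525; T_10,6=6×2646+6951=22827; T_10,7=7×462+2646=5880; T_10,8=8×36+462=750; T_10,9=9×1+36=45; T_10,10=10×0+1=1
B_10 = ΣS(10,k) = 1+511+9330+34105+42525+22827+5880+750+45+1 = 115975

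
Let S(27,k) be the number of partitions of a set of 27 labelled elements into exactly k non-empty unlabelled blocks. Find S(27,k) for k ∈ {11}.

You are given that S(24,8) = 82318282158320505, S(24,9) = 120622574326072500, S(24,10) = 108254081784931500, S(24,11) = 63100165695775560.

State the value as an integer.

123519417123830092365

[25] T[25,9]:9*120622574326072500+82318282158320505=1167921451092973005 · T[25,10]:10*108254081784931500+120622574326072500=1203163392175387500 · T[25,11]:11*63100165695775560+108254081784931500=802355904438462660
[26] T[26,10]:10*1203163392175387500+1167921451092973005=13199555372846848005 · T[26,11]:11*802355904438462660+1203163392175387500=10029078340998476760
[27] T[27,11]:11*10029078340998476760+13199555372846848005=123519417123830092365
Read S(27,11) = 123519417123830092365.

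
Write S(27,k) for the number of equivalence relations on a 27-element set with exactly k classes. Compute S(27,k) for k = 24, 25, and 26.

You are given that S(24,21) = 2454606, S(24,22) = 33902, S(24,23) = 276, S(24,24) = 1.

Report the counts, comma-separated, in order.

5265000, 55575, 351

row 25: T[25][22]=22·33902+2454606=3200450  T[25][23]=23·276+33902=40250  T[25][24]=24·1+276=300  T[25][25]=25·0+1=1
row 26: T[26][23]=23·40250+3200450=4126200  T[26][24]=24·300+40250=47450  T[26][25]=25·1+300=325  T[26][26]=26·0+1=1
row 27: T[27][24]=24·47450+4126200=5265000  T[27][25]=25·325+47450=55575  T[27][26]=26·1+325=351
Read S(27,24) = 5265000, S(27,25) = 55575, S(27,26) = 351.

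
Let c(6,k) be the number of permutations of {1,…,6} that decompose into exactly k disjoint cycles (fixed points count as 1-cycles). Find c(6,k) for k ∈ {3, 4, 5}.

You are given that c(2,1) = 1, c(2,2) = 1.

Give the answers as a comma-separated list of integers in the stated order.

row 3: T[3][1]=2·1+0=2  T[3][2]=2·1+1=3  T[3][3]=2·0+1=1
row 4: T[4][1]=3·2+0=6  T[4][2]=3·3+2=11  T[4][3]=3·1+3=6  T[4][4]=3·0+1=1
row 5: T[5][2]=4·11+6=50  T[5][3]=4·6+11=35  T[5][4]=4·1+6=10  T[5][5]=4·0+1=1
row 6: T[6][3]=5·35+50=225  T[6][4]=5·10+35=85  T[6][5]=5·1+10=15
Read c(6,3) = 225, c(6,4) = 85, c(6,5) = 15.

225, 85, 15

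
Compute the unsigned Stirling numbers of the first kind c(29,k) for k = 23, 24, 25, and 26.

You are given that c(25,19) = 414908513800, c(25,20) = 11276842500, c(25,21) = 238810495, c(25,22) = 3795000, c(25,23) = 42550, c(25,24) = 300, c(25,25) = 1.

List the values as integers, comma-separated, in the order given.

i=26: T(26,20)=414908513800+25·11276842500=696829576300 | T(26,21)=11276842500+25·238810495=17247104875 | T(26,22)=238810495+25·3795000=333685495 | T(26,23)=3795000+25·42550=4858750 | T(26,24)=42550+25·300=50050 | T(26,25)=300+25·1=325 | T(26,26)=1+25·0=1
i=27: T(27,21)=696829576300+26·17247104875=1145254303050 | T(27,22)=17247104875+26·333685495=25922927745 | T(27,23)=333685495+26·4858750=460012995 | T(27,24)=4858750+26·50050=6160050 | T(27,25)=50050+26·325=58500 | T(27,26)=325+26·1=351
i=28: T(28,22)=1145254303050+27·25922927745=1845173352165 | T(28,23)=25922927745+27·460012995=38343278610 | T(28,24)=460012995+27·6160050=626334345 | T(28,25)=6160050+27·58500=7739550 | T(28,26)=58500+27·351=67977
i=29: T(29,23)=1845173352165+28·38343278610=2918785153245 | T(29,24)=38343278610+28·626334345=55880640270 | T(29,25)=626334345+28·7739550=843041745 | T(29,26)=7739550+28·67977=9642906
Read c(29,23) = 2918785153245, c(29,24) = 55880640270, c(29,25) = 843041745, c(29,26) = 9642906.

2918785153245, 55880640270, 843041745, 9642906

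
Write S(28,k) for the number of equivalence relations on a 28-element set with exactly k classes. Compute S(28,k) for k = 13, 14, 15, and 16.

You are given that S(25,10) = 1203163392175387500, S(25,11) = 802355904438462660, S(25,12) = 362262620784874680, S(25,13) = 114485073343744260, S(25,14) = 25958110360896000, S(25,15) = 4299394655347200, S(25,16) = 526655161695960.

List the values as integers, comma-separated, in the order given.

451512851236272407400, 148782988064375309400, 36060660300744309600, 6539643128396047620

r26: T_26,11=11×802355904438462660+1203163392175387500=10029078340998476760; T_26,12=12×362262620784874680+802355904438462660=5149507353856958820; T_26,13=13×114485073343744260+362262620784874680=1850568574253550060; T_26,14=14×25958110360896000+114485073343744260=477898618396288260; T_26,15=15×4299394655347200+25958110360896000=90449030191104000; T_26,16=16×526655161695960+4299394655347200=12725877242482560
r27: T_27,12=12×5149507353856958820+10029078340998476760=71823166587281982600; T_27,13=13×1850568574253550060+5149507353856958820=29206898819153109600; T_27,14=14×477898618396288260+1850568574253550060=8541149231801585700; T_27,15=15×90449030191104000+477898618396288260=1834634071262848260; T_27,16=16×12725877242482560+90449030191104000=294063066070824960
r28: T_28,13=13×29206898819153109600+71823166587281982600=451512851236272407400; T_28,14=14×8541149231801585700+29206898819153109600=148782988064375309400; T_28,15=15×1834634071262848260+8541149231801585700=36060660300744309600; T_28,16=16×294063066070824960+1834634071262848260=6539643128396047620
Read S(28,13) = 451512851236272407400, S(28,14) = 148782988064375309400, S(28,15) = 36060660300744309600, S(28,16) = 6539643128396047620.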